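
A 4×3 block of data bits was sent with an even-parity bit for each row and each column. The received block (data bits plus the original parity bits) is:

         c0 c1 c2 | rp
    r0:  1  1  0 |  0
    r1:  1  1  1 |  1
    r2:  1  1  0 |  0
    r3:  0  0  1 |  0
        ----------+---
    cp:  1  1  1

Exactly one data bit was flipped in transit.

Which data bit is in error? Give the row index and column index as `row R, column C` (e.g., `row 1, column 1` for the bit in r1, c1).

row 3, column 2

Recompute each row's even parity and compare to rp:
  r0: data parity 0, sent rp 0 → ok
  r1: data parity 1, sent rp 1 → ok
  r2: data parity 0, sent rp 0 → ok
  r3: data parity 1, sent rp 0 → mismatch
Recompute each column's even parity and compare to cp:
  c0: data parity 1, sent cp 1 → ok
  c1: data parity 1, sent cp 1 → ok
  c2: data parity 0, sent cp 1 → mismatch
Exactly one row (r3) and one column (c2) fail → the flipped bit is at their intersection.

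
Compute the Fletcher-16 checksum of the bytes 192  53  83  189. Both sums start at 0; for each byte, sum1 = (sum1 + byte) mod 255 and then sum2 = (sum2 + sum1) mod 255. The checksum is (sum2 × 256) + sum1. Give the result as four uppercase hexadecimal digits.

0707

Running sums (mod 255):
  after byte 0 (192): sum1=192, sum2=192
  after byte 1 (53): sum1=245, sum2=182
  after byte 2 (83): sum1=73, sum2=0
  after byte 3 (189): sum1=7, sum2=7
Checksum = sum2·256 + sum1 = 7·256 + 7 = 1799 = 0x0707.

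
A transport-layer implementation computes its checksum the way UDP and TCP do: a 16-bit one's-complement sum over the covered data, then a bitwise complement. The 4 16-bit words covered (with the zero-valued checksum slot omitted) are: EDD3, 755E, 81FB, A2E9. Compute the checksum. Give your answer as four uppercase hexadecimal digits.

One's-complement addition (fold any carry out of bit 15 back into bit 0):
  0xEDD3 + 0x755E = 0x16331 → wrap carry → 0x6332
  0x6332 + 0x81FB = 0x0E52D
  0xE52D + 0xA2E9 = 0x18816 → wrap carry → 0x8817
One's-complement sum = 0x8817.
Checksum = ~0x8817 & 0xFFFF = 0x77E8.

77E8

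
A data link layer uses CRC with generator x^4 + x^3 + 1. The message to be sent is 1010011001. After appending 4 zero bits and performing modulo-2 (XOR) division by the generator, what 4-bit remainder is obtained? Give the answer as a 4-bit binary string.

1011

Append 4 zeros: 10100110010000. Divide by 11001 (XOR where the leading bit is 1):
  pos 0: 10100 XOR 11001 = 01101
  pos 1: 11011 XOR 11001 = 00010
  pos 4: 10100 XOR 11001 = 01101
  pos 5: 11011 XOR 11001 = 00010
  pos 8: 10000 XOR 11001 = 01001
  pos 9: 10010 XOR 11001 = 01011
Remainder (last 4 bits) = 1011. This is the CRC / FCS.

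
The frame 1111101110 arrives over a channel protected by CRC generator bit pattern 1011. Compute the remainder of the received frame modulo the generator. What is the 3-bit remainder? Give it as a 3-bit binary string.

000

Modulo-2 division of 1111101110 by 1011:
  pos 0: 1111 XOR 1011 = 0100
  pos 1: 1001 XOR 1011 = 0010
  pos 3: 1001 XOR 1011 = 0010
  pos 5: 1011 XOR 1011 = 0000
Remainder = 000 (zero — the frame passes the CRC check).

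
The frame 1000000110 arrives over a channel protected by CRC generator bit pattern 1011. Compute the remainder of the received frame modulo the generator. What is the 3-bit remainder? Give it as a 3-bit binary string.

010

Modulo-2 division of 1000000110 by 1011:
  pos 0: 1000 XOR 1011 = 0011
  pos 2: 1100 XOR 1011 = 0111
  pos 3: 1110 XOR 1011 = 0101
  pos 4: 1011 XOR 1011 = 0000
Remainder = 010 (nonzero — an error is detected).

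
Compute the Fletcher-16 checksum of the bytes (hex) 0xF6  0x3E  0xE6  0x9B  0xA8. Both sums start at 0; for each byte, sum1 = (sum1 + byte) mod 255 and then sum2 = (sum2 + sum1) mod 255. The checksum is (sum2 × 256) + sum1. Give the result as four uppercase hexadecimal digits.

6060

Running sums (mod 255):
  after byte 0 (0xF6): sum1=246, sum2=246
  after byte 1 (0x3E): sum1=53, sum2=44
  after byte 2 (0xE6): sum1=28, sum2=72
  after byte 3 (0x9B): sum1=183, sum2=0
  after byte 4 (0xA8): sum1=96, sum2=96
Checksum = sum2·256 + sum1 = 96·256 + 96 = 24672 = 0x6060.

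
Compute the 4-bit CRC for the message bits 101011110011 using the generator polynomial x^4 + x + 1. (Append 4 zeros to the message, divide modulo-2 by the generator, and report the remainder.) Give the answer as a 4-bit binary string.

Append 4 zeros: 1010111100110000. Divide by 10011 (XOR where the leading bit is 1):
  pos 0: 10101 XOR 10011 = 00110
  pos 2: 11011 XOR 10011 = 01000
  pos 3: 10001 XOR 10011 = 00010
  pos 6: 10001 XOR 10011 = 00010
  pos 9: 10100 XOR 10011 = 00111
  pos 11: 11100 XOR 10011 = 01111
Remainder (last 4 bits) = 1111. This is the CRC / FCS.

1111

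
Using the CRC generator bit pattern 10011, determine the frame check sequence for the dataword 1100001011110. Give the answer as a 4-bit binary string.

Append 4 zeros: 11000010111100000. Divide by 10011 (XOR where the leading bit is 1):
  pos 0: 11000 XOR 10011 = 01011
  pos 1: 10110 XOR 10011 = 00101
  pos 3: 10110 XOR 10011 = 00101
  pos 5: 10111 XOR 10011 = 00100
  pos 7: 10011 XOR 10011 = 00000
Remainder (last 4 bits) = 0000. This is the CRC / FCS.

0000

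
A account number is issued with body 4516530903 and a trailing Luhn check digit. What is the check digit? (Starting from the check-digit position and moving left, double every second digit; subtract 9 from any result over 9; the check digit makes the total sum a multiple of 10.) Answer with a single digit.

5

Partial digits right→left: 3 0 9 0 3 5 6 1 5 4
Double every second digit counting from the check-digit position (so the 1st, 3rd, 5th, ... of the partial from the right).
  doubled (with −9 where >9): 6 9 6 3 1 → sum 25
  kept as-is: 0 0 5 1 4 → sum 10
Total = 25 + 10 = 35.
Check digit = (10 − (35 mod 10)) mod 10 = 5.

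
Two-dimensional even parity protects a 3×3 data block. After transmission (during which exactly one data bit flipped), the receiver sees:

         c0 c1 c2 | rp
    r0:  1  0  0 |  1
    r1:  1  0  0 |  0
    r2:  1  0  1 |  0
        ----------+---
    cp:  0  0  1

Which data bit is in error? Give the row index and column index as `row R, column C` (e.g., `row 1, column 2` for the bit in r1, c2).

row 1, column 0

Recompute each row's even parity and compare to rp:
  r0: data parity 1, sent rp 1 → ok
  r1: data parity 1, sent rp 0 → mismatch
  r2: data parity 0, sent rp 0 → ok
Recompute each column's even parity and compare to cp:
  c0: data parity 1, sent cp 0 → mismatch
  c1: data parity 0, sent cp 0 → ok
  c2: data parity 1, sent cp 1 → ok
Exactly one row (r1) and one column (c0) fail → the flipped bit is at their intersection.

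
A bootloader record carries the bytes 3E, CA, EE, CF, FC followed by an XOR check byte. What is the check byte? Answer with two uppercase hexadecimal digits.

29

XOR the bytes together:
  start with 0x3E
  0x3E ⊕ 0xCA = 0xF4
  0xF4 ⊕ 0xEE = 0x1A
  0x1A ⊕ 0xCF = 0xD5
  0xD5 ⊕ 0xFC = 0x29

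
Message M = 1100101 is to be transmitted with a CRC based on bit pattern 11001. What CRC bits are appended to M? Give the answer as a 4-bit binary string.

Append 4 zeros: 11001010000. Divide by 11001 (XOR where the leading bit is 1):
  pos 0: 11001 XOR 11001 = 00000
  pos 6: 10000 XOR 11001 = 01001
Remainder (last 4 bits) = 1001. This is the CRC / FCS.

1001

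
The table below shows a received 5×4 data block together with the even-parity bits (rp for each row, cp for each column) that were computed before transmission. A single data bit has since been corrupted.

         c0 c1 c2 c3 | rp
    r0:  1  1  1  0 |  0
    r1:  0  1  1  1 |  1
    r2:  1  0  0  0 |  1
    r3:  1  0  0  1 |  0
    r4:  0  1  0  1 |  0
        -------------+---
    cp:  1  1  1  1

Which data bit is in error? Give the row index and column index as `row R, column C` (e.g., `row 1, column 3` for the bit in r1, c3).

row 0, column 2

Recompute each row's even parity and compare to rp:
  r0: data parity 1, sent rp 0 → mismatch
  r1: data parity 1, sent rp 1 → ok
  r2: data parity 1, sent rp 1 → ok
  r3: data parity 0, sent rp 0 → ok
  r4: data parity 0, sent rp 0 → ok
Recompute each column's even parity and compare to cp:
  c0: data parity 1, sent cp 1 → ok
  c1: data parity 1, sent cp 1 → ok
  c2: data parity 0, sent cp 1 → mismatch
  c3: data parity 1, sent cp 1 → ok
Exactly one row (r0) and one column (c2) fail → the flipped bit is at their intersection.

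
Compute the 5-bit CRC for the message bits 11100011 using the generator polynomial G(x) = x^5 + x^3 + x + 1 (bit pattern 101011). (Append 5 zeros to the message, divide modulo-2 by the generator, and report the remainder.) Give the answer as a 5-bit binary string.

Append 5 zeros: 1110001100000. Divide by 101011 (XOR where the leading bit is 1):
  pos 0: 111000 XOR 101011 = 010011
  pos 1: 100111 XOR 101011 = 001100
  pos 3: 110010 XOR 101011 = 011001
  pos 4: 110010 XOR 101011 = 011001
  pos 5: 110010 XOR 101011 = 011001
  pos 6: 110010 XOR 101011 = 011001
  pos 7: 110010 XOR 101011 = 011001
Remainder (last 5 bits) = 11001. This is the CRC / FCS.

11001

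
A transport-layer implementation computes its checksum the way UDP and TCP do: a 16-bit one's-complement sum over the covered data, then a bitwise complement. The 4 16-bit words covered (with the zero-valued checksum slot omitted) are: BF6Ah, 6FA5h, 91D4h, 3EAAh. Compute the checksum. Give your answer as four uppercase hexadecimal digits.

0071

One's-complement addition (fold any carry out of bit 15 back into bit 0):
  0xBF6A + 0x6FA5 = 0x12F0F → wrap carry → 0x2F10
  0x2F10 + 0x91D4 = 0x0C0E4
  0xC0E4 + 0x3EAA = 0x0FF8E
One's-complement sum = 0xFF8E.
Checksum = ~0xFF8E & 0xFFFF = 0x0071.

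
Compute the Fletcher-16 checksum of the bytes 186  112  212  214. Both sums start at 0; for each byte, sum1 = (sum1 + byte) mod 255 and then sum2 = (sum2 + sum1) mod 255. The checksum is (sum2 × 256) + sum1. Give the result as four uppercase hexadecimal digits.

BCD6

Running sums (mod 255):
  after byte 0 (186): sum1=186, sum2=186
  after byte 1 (112): sum1=43, sum2=229
  after byte 2 (212): sum1=0, sum2=229
  after byte 3 (214): sum1=214, sum2=188
Checksum = sum2·256 + sum1 = 188·256 + 214 = 48342 = 0xBCD6.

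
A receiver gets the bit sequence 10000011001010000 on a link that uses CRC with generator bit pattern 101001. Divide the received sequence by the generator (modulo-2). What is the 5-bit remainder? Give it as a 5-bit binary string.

00000

Modulo-2 division of 10000011001010000 by 101001:
  pos 0: 100000 XOR 101001 = 001001
  pos 2: 100111 XOR 101001 = 001110
  pos 4: 111000 XOR 101001 = 010001
  pos 5: 100011 XOR 101001 = 001010
  pos 7: 101001 XOR 101001 = 000000
Remainder = 00000 (zero — the frame passes the CRC check).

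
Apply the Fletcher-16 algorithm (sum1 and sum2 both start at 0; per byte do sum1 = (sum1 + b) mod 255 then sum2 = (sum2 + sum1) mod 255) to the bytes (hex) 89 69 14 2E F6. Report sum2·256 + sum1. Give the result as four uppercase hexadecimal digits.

Running sums (mod 255):
  after byte 0 (89): sum1=137, sum2=137
  after byte 1 (69): sum1=242, sum2=124
  after byte 2 (14): sum1=7, sum2=131
  after byte 3 (2E): sum1=53, sum2=184
  after byte 4 (F6): sum1=44, sum2=228
Checksum = sum2·256 + sum1 = 228·256 + 44 = 58412 = 0xE42C.

E42C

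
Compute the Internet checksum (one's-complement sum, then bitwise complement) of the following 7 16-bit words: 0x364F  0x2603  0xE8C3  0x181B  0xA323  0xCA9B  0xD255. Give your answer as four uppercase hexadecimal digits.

One's-complement addition (fold any carry out of bit 15 back into bit 0):
  0x364F + 0x2603 = 0x05C52
  0x5C52 + 0xE8C3 = 0x14515 → wrap carry → 0x4516
  0x4516 + 0x181B = 0x05D31
  0x5D31 + 0xA323 = 0x10054 → wrap carry → 0x0055
  0x0055 + 0xCA9B = 0x0CAF0
  0xCAF0 + 0xD255 = 0x19D45 → wrap carry → 0x9D46
One's-complement sum = 0x9D46.
Checksum = ~0x9D46 & 0xFFFF = 0x62B9.

62B9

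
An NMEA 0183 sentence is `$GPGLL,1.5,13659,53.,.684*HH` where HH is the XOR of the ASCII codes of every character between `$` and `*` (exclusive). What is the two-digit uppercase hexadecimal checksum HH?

XOR the ASCII codes of the payload characters:
  'G' = 0x47 → acc = 0x47
  'P' = 0x50 → acc = 0x17
  'G' = 0x47 → acc = 0x50
  'L' = 0x4C → acc = 0x1C
  'L' = 0x4C → acc = 0x50
  ',' = 0x2C → acc = 0x7C
  '1' = 0x31 → acc = 0x4D
  '.' = 0x2E → acc = 0x63
  '5' = 0x35 → acc = 0x56
  ',' = 0x2C → acc = 0x7A
  '1' = 0x31 → acc = 0x4B
  '3' = 0x33 → acc = 0x78
  '6' = 0x36 → acc = 0x4E
  '5' = 0x35 → acc = 0x7B
  '9' = 0x39 → acc = 0x42
  ',' = 0x2C → acc = 0x6E
  '5' = 0x35 → acc = 0x5B
  '3' = 0x33 → acc = 0x68
  '.' = 0x2E → acc = 0x46
  ',' = 0x2C → acc = 0x6A
  '.' = 0x2E → acc = 0x44
  '6' = 0x36 → acc = 0x72
  '8' = 0x38 → acc = 0x4A
  '4' = 0x34 → acc = 0x7E
Checksum = 0x7E.

7E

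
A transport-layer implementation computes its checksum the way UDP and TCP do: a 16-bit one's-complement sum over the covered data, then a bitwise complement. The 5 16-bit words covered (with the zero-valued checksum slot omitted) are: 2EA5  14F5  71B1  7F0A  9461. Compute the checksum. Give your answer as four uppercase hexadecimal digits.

One's-complement addition (fold any carry out of bit 15 back into bit 0):
  0x2EA5 + 0x14F5 = 0x0439A
  0x439A + 0x71B1 = 0x0B54B
  0xB54B + 0x7F0A = 0x13455 → wrap carry → 0x3456
  0x3456 + 0x9461 = 0x0C8B7
One's-complement sum = 0xC8B7.
Checksum = ~0xC8B7 & 0xFFFF = 0x3748.

3748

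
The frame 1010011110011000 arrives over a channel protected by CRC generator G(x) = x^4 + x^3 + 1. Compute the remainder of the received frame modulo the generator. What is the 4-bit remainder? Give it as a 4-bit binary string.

Modulo-2 division of 1010011110011000 by 11001:
  pos 0: 10100 XOR 11001 = 01101
  pos 1: 11011 XOR 11001 = 00010
  pos 4: 10111 XOR 11001 = 01110
  pos 5: 11100 XOR 11001 = 00101
  pos 7: 10101 XOR 11001 = 01100
  pos 8: 11001 XOR 11001 = 00000
Remainder = 0000 (zero — the frame passes the CRC check).

0000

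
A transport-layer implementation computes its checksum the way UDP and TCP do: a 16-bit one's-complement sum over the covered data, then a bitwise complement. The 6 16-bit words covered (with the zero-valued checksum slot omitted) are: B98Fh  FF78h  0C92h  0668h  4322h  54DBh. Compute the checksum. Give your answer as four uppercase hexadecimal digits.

9BFF

One's-complement addition (fold any carry out of bit 15 back into bit 0):
  0xB98F + 0xFF78 = 0x1B907 → wrap carry → 0xB908
  0xB908 + 0x0C92 = 0x0C59A
  0xC59A + 0x0668 = 0x0CC02
  0xCC02 + 0x4322 = 0x10F24 → wrap carry → 0x0F25
  0x0F25 + 0x54DB = 0x06400
One's-complement sum = 0x6400.
Checksum = ~0x6400 & 0xFFFF = 0x9BFF.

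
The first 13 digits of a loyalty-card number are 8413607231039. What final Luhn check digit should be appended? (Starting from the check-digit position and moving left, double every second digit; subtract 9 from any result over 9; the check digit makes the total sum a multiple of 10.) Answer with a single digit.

5

Partial digits right→left: 9 3 0 1 3 2 7 0 6 3 1 4 8
Double every second digit counting from the check-digit position (so the 1st, 3rd, 5th, ... of the partial from the right).
  doubled (with −9 where >9): 9 0 6 5 3 2 7 → sum 32
  kept as-is: 3 1 2 0 3 4 → sum 13
Total = 32 + 13 = 45.
Check digit = (10 − (45 mod 10)) mod 10 = 5.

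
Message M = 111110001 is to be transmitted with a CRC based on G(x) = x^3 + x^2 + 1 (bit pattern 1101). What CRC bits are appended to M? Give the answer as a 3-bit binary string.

Append 3 zeros: 111110001000. Divide by 1101 (XOR where the leading bit is 1):
  pos 0: 1111 XOR 1101 = 0010
  pos 2: 1010 XOR 1101 = 0111
  pos 3: 1110 XOR 1101 = 0011
  pos 5: 1101 XOR 1101 = 0000
Remainder (last 3 bits) = 000. This is the CRC / FCS.

000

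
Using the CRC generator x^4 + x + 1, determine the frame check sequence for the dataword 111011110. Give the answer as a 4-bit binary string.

0010

Append 4 zeros: 1110111100000. Divide by 10011 (XOR where the leading bit is 1):
  pos 0: 11101 XOR 10011 = 01110
  pos 1: 11101 XOR 10011 = 01110
  pos 2: 11101 XOR 10011 = 01110
  pos 3: 11101 XOR 10011 = 01110
  pos 4: 11100 XOR 10011 = 01111
  pos 5: 11110 XOR 10011 = 01101
  pos 6: 11010 XOR 10011 = 01001
  pos 7: 10010 XOR 10011 = 00001
Remainder (last 4 bits) = 0010. This is the CRC / FCS.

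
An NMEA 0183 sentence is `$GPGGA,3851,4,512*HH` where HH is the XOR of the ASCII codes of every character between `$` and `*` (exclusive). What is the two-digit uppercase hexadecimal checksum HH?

77

XOR the ASCII codes of the payload characters:
  'G' = 0x47 → acc = 0x47
  'P' = 0x50 → acc = 0x17
  'G' = 0x47 → acc = 0x50
  'G' = 0x47 → acc = 0x17
  'A' = 0x41 → acc = 0x56
  ',' = 0x2C → acc = 0x7A
  '3' = 0x33 → acc = 0x49
  '8' = 0x38 → acc = 0x71
  '5' = 0x35 → acc = 0x44
  '1' = 0x31 → acc = 0x75
  ',' = 0x2C → acc = 0x59
  '4' = 0x34 → acc = 0x6D
  ',' = 0x2C → acc = 0x41
  '5' = 0x35 → acc = 0x74
  '1' = 0x31 → acc = 0x45
  '2' = 0x32 → acc = 0x77
Checksum = 0x77.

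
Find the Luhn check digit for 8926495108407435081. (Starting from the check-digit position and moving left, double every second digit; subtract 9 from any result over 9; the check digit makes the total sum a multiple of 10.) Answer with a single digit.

9

Partial digits right→left: 1 8 0 5 3 4 7 0 4 8 0 1 5 9 4 6 2 9 8
Double every second digit counting from the check-digit position (so the 1st, 3rd, 5th, ... of the partial from the right).
  doubled (with −9 where >9): 2 0 6 5 8 0 1 8 4 7 → sum 41
  kept as-is: 8 5 4 0 8 1 9 6 9 → sum 50
Total = 41 + 50 = 91.
Check digit = (10 − (91 mod 10)) mod 10 = 9.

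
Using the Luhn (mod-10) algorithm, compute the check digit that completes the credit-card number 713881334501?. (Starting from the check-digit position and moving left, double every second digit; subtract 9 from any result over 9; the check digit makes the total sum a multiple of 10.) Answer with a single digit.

5

Partial digits right→left: 1 0 5 4 3 3 1 8 8 3 1 7
Double every second digit counting from the check-digit position (so the 1st, 3rd, 5th, ... of the partial from the right).
  doubled (with −9 where >9): 2 1 6 2 7 2 → sum 20
  kept as-is: 0 4 3 8 3 7 → sum 25
Total = 20 + 25 = 45.
Check digit = (10 − (45 mod 10)) mod 10 = 5.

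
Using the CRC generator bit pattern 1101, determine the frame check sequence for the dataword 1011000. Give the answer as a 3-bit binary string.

011

Append 3 zeros: 1011000000. Divide by 1101 (XOR where the leading bit is 1):
  pos 0: 1011 XOR 1101 = 0110
  pos 1: 1100 XOR 1101 = 0001
  pos 4: 1000 XOR 1101 = 0101
  pos 5: 1010 XOR 1101 = 0111
  pos 6: 1110 XOR 1101 = 0011
Remainder (last 3 bits) = 011. This is the CRC / FCS.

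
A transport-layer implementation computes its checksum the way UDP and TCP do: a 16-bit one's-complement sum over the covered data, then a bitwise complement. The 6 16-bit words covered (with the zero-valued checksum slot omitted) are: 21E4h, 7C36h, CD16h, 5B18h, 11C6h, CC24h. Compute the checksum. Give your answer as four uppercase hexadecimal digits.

5BCB

One's-complement addition (fold any carry out of bit 15 back into bit 0):
  0x21E4 + 0x7C36 = 0x09E1A
  0x9E1A + 0xCD16 = 0x16B30 → wrap carry → 0x6B31
  0x6B31 + 0x5B18 = 0x0C649
  0xC649 + 0x11C6 = 0x0D80F
  0xD80F + 0xCC24 = 0x1A433 → wrap carry → 0xA434
One's-complement sum = 0xA434.
Checksum = ~0xA434 & 0xFFFF = 0x5BCB.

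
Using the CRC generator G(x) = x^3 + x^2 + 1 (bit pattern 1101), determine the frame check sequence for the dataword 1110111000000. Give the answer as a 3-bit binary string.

011

Append 3 zeros: 1110111000000000. Divide by 1101 (XOR where the leading bit is 1):
  pos 0: 1110 XOR 1101 = 0011
  pos 2: 1111 XOR 1101 = 0010
  pos 4: 1010 XOR 1101 = 0111
  pos 5: 1110 XOR 1101 = 0011
  pos 7: 1100 XOR 1101 = 0001
  pos 10: 1000 XOR 1101 = 0101
  pos 11: 1010 XOR 1101 = 0111
  pos 12: 1110 XOR 1101 = 0011
Remainder (last 3 bits) = 011. This is the CRC / FCS.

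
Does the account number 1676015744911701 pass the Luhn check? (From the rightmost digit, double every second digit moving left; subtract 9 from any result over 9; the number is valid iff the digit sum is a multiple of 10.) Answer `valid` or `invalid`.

From the right, keep odd positions and double even positions (subtract 9 from any doubled value over 9):
  doubled (positions 2,4,...): 0 2 9 8 1 0 5 2 → sum 27
  kept (positions 1,3,...): 1 7 1 4 7 1 6 6 → sum 33
Total = 60.
60 mod 10 = 0, so the number is valid.

valid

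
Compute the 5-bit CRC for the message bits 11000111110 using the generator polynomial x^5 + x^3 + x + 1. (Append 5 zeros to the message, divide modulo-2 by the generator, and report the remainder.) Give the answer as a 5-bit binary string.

Append 5 zeros: 1100011111000000. Divide by 101011 (XOR where the leading bit is 1):
  pos 0: 110001 XOR 101011 = 011010
  pos 1: 110101 XOR 101011 = 011110
  pos 2: 111101 XOR 101011 = 010110
  pos 3: 101101 XOR 101011 = 000110
  pos 6: 110100 XOR 101011 = 011111
  pos 7: 111110 XOR 101011 = 010101
  pos 8: 101010 XOR 101011 = 000001
Remainder (last 5 bits) = 00100. This is the CRC / FCS.

00100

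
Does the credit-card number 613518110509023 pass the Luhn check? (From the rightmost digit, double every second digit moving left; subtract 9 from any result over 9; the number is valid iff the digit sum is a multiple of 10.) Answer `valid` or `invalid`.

From the right, keep odd positions and double even positions (subtract 9 from any doubled value over 9):
  doubled (positions 2,4,...): 4 9 1 2 7 1 2 → sum 26
  kept (positions 1,3,...): 3 0 0 0 1 1 3 6 → sum 14
Total = 40.
40 mod 10 = 0, so the number is valid.

valid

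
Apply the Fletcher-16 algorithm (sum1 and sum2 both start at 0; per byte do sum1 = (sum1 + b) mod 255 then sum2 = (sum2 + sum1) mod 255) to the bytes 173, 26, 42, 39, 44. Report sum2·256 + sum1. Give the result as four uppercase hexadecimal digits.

C545

Running sums (mod 255):
  after byte 0 (173): sum1=173, sum2=173
  after byte 1 (26): sum1=199, sum2=117
  after byte 2 (42): sum1=241, sum2=103
  after byte 3 (39): sum1=25, sum2=128
  after byte 4 (44): sum1=69, sum2=197
Checksum = sum2·256 + sum1 = 197·256 + 69 = 50501 = 0xC545.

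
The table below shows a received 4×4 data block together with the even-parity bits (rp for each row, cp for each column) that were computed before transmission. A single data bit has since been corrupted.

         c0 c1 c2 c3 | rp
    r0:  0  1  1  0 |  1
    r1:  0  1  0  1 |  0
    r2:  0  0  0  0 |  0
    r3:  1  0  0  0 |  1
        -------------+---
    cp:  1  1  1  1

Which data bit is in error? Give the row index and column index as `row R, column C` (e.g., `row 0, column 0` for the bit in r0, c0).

Recompute each row's even parity and compare to rp:
  r0: data parity 0, sent rp 1 → mismatch
  r1: data parity 0, sent rp 0 → ok
  r2: data parity 0, sent rp 0 → ok
  r3: data parity 1, sent rp 1 → ok
Recompute each column's even parity and compare to cp:
  c0: data parity 1, sent cp 1 → ok
  c1: data parity 0, sent cp 1 → mismatch
  c2: data parity 1, sent cp 1 → ok
  c3: data parity 1, sent cp 1 → ok
Exactly one row (r0) and one column (c1) fail → the flipped bit is at their intersection.

row 0, column 1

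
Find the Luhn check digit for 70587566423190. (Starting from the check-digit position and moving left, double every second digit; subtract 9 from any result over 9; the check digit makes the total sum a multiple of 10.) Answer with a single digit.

2

Partial digits right→left: 0 9 1 3 2 4 6 6 5 7 8 5 0 7
Double every second digit counting from the check-digit position (so the 1st, 3rd, 5th, ... of the partial from the right).
  doubled (with −9 where >9): 0 2 4 3 1 7 0 → sum 17
  kept as-is: 9 3 4 6 7 5 7 → sum 41
Total = 17 + 41 = 58.
Check digit = (10 − (58 mod 10)) mod 10 = 2.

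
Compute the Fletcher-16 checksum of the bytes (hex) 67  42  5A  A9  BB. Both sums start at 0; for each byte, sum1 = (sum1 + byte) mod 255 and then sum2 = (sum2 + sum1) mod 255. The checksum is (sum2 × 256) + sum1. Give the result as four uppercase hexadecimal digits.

Running sums (mod 255):
  after byte 0 (67): sum1=103, sum2=103
  after byte 1 (42): sum1=169, sum2=17
  after byte 2 (5A): sum1=4, sum2=21
  after byte 3 (A9): sum1=173, sum2=194
  after byte 4 (BB): sum1=105, sum2=44
Checksum = sum2·256 + sum1 = 44·256 + 105 = 11369 = 0x2C69.

2C69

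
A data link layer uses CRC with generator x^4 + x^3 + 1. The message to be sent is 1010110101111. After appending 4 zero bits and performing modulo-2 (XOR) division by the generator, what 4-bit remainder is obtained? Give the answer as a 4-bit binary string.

1111

Append 4 zeros: 10101101011110000. Divide by 11001 (XOR where the leading bit is 1):
  pos 0: 10101 XOR 11001 = 01100
  pos 1: 11001 XOR 11001 = 00000
  pos 7: 10111 XOR 11001 = 01110
  pos 8: 11101 XOR 11001 = 00100
  pos 10: 10000 XOR 11001 = 01001
  pos 11: 10010 XOR 11001 = 01011
  pos 12: 10110 XOR 11001 = 01111
Remainder (last 4 bits) = 1111. This is the CRC / FCS.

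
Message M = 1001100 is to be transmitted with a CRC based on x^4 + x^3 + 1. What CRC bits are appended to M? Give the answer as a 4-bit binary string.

Append 4 zeros: 10011000000. Divide by 11001 (XOR where the leading bit is 1):
  pos 0: 10011 XOR 11001 = 01010
  pos 1: 10100 XOR 11001 = 01101
  pos 2: 11010 XOR 11001 = 00011
  pos 5: 11000 XOR 11001 = 00001
Remainder (last 4 bits) = 0010. This is the CRC / FCS.

0010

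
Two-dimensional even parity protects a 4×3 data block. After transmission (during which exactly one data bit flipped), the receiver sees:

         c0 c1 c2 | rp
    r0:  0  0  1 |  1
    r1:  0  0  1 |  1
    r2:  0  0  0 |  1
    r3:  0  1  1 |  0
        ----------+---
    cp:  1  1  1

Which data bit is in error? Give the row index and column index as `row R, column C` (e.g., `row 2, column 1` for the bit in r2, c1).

row 2, column 0

Recompute each row's even parity and compare to rp:
  r0: data parity 1, sent rp 1 → ok
  r1: data parity 1, sent rp 1 → ok
  r2: data parity 0, sent rp 1 → mismatch
  r3: data parity 0, sent rp 0 → ok
Recompute each column's even parity and compare to cp:
  c0: data parity 0, sent cp 1 → mismatch
  c1: data parity 1, sent cp 1 → ok
  c2: data parity 1, sent cp 1 → ok
Exactly one row (r2) and one column (c0) fail → the flipped bit is at their intersection.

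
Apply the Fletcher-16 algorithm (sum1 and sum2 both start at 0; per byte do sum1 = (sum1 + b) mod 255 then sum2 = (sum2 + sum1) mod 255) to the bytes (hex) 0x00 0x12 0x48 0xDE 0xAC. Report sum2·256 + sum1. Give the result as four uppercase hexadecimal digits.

Running sums (mod 255):
  after byte 0 (0x00): sum1=0, sum2=0
  after byte 1 (0x12): sum1=18, sum2=18
  after byte 2 (0x48): sum1=90, sum2=108
  after byte 3 (0xDE): sum1=57, sum2=165
  after byte 4 (0xAC): sum1=229, sum2=139
Checksum = sum2·256 + sum1 = 139·256 + 229 = 35813 = 0x8BE5.

8BE5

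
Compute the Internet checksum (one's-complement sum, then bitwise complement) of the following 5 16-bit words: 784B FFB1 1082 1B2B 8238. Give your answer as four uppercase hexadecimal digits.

One's-complement addition (fold any carry out of bit 15 back into bit 0):
  0x784B + 0xFFB1 = 0x177FC → wrap carry → 0x77FD
  0x77FD + 0x1082 = 0x0887F
  0x887F + 0x1B2B = 0x0A3AA
  0xA3AA + 0x8238 = 0x125E2 → wrap carry → 0x25E3
One's-complement sum = 0x25E3.
Checksum = ~0x25E3 & 0xFFFF = 0xDA1C.

DA1C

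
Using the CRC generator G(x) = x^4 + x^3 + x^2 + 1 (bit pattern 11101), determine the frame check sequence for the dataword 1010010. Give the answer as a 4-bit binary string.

Append 4 zeros: 10100100000. Divide by 11101 (XOR where the leading bit is 1):
  pos 0: 10100 XOR 11101 = 01001
  pos 1: 10011 XOR 11101 = 01110
  pos 2: 11100 XOR 11101 = 00001
  pos 6: 10000 XOR 11101 = 01101
Remainder (last 4 bits) = 1101. This is the CRC / FCS.

1101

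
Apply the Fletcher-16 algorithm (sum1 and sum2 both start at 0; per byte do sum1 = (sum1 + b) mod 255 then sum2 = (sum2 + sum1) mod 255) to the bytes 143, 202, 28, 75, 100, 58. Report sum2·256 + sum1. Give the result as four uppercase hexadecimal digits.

Running sums (mod 255):
  after byte 0 (143): sum1=143, sum2=143
  after byte 1 (202): sum1=90, sum2=233
  after byte 2 (28): sum1=118, sum2=96
  after byte 3 (75): sum1=193, sum2=34
  after byte 4 (100): sum1=38, sum2=72
  after byte 5 (58): sum1=96, sum2=168
Checksum = sum2·256 + sum1 = 168·256 + 96 = 43104 = 0xA860.

A860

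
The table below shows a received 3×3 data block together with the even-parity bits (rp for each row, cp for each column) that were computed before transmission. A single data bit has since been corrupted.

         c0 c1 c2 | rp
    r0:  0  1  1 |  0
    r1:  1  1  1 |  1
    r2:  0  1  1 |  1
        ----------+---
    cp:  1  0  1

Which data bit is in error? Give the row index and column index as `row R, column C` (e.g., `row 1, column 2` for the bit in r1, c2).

Recompute each row's even parity and compare to rp:
  r0: data parity 0, sent rp 0 → ok
  r1: data parity 1, sent rp 1 → ok
  r2: data parity 0, sent rp 1 → mismatch
Recompute each column's even parity and compare to cp:
  c0: data parity 1, sent cp 1 → ok
  c1: data parity 1, sent cp 0 → mismatch
  c2: data parity 1, sent cp 1 → ok
Exactly one row (r2) and one column (c1) fail → the flipped bit is at their intersection.

row 2, column 1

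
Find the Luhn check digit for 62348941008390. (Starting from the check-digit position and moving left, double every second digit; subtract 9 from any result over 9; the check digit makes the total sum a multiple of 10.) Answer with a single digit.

Partial digits right→left: 0 9 3 8 0 0 1 4 9 8 4 3 2 6
Double every second digit counting from the check-digit position (so the 1st, 3rd, 5th, ... of the partial from the right).
  doubled (with −9 where >9): 0 6 0 2 9 8 4 → sum 29
  kept as-is: 9 8 0 4 8 3 6 → sum 38
Total = 29 + 38 = 67.
Check digit = (10 − (67 mod 10)) mod 10 = 3.

3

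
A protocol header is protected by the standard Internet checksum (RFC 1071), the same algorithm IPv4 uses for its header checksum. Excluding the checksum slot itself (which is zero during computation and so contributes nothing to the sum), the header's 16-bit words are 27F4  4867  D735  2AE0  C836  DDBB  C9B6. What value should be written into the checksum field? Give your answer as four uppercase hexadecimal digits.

One's-complement addition (fold any carry out of bit 15 back into bit 0):
  0x27F4 + 0x4867 = 0x0705B
  0x705B + 0xD735 = 0x14790 → wrap carry → 0x4791
  0x4791 + 0x2AE0 = 0x07271
  0x7271 + 0xC836 = 0x13AA7 → wrap carry → 0x3AA8
  0x3AA8 + 0xDDBB = 0x11863 → wrap carry → 0x1864
  0x1864 + 0xC9B6 = 0x0E21A
One's-complement sum = 0xE21A.
Checksum = ~0xE21A & 0xFFFF = 0x1DE5.

1DE5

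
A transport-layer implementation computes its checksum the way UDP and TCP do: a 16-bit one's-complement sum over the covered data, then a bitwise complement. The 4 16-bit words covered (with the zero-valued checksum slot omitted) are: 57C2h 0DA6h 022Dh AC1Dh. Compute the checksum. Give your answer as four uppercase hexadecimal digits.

EC4C

One's-complement addition (fold any carry out of bit 15 back into bit 0):
  0x57C2 + 0x0DA6 = 0x06568
  0x6568 + 0x022D = 0x06795
  0x6795 + 0xAC1D = 0x113B2 → wrap carry → 0x13B3
One's-complement sum = 0x13B3.
Checksum = ~0x13B3 & 0xFFFF = 0xEC4C.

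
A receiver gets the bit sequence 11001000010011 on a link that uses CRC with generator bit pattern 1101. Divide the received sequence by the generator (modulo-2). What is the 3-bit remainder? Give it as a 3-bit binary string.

Modulo-2 division of 11001000010011 by 1101:
  pos 0: 1100 XOR 1101 = 0001
  pos 3: 1100 XOR 1101 = 0001
  pos 6: 1001 XOR 1101 = 0100
  pos 7: 1000 XOR 1101 = 0101
  pos 8: 1010 XOR 1101 = 0111
  pos 9: 1111 XOR 1101 = 0010
Remainder = 101 (nonzero — an error is detected).

101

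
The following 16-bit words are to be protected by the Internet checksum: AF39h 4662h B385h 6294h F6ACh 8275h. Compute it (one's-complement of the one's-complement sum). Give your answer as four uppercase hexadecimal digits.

7B27

One's-complement addition (fold any carry out of bit 15 back into bit 0):
  0xAF39 + 0x4662 = 0x0F59B
  0xF59B + 0xB385 = 0x1A920 → wrap carry → 0xA921
  0xA921 + 0x6294 = 0x10BB5 → wrap carry → 0x0BB6
  0x0BB6 + 0xF6AC = 0x10262 → wrap carry → 0x0263
  0x0263 + 0x8275 = 0x084D8
One's-complement sum = 0x84D8.
Checksum = ~0x84D8 & 0xFFFF = 0x7B27.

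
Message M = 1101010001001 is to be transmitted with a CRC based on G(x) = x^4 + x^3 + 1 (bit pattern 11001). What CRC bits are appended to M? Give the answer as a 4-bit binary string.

0110

Append 4 zeros: 11010100010010000. Divide by 11001 (XOR where the leading bit is 1):
  pos 0: 11010 XOR 11001 = 00011
  pos 3: 11100 XOR 11001 = 00101
  pos 5: 10101 XOR 11001 = 01100
  pos 6: 11000 XOR 11001 = 00001
  pos 10: 10100 XOR 11001 = 01101
  pos 11: 11010 XOR 11001 = 00011
Remainder (last 4 bits) = 0110. This is the CRC / FCS.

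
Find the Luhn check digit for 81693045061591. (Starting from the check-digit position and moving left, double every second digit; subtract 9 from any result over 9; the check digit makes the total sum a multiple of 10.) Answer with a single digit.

Partial digits right→left: 1 9 5 1 6 0 5 4 0 3 9 6 1 8
Double every second digit counting from the check-digit position (so the 1st, 3rd, 5th, ... of the partial from the right).
  doubled (with −9 where >9): 2 1 3 1 0 9 2 → sum 18
  kept as-is: 9 1 0 4 3 6 8 → sum 31
Total = 18 + 31 = 49.
Check digit = (10 − (49 mod 10)) mod 10 = 1.

1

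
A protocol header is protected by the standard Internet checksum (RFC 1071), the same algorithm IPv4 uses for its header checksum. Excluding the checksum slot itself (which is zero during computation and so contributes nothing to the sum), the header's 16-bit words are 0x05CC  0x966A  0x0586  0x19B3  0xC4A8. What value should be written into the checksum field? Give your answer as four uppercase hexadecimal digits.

One's-complement addition (fold any carry out of bit 15 back into bit 0):
  0x05CC + 0x966A = 0x09C36
  0x9C36 + 0x0586 = 0x0A1BC
  0xA1BC + 0x19B3 = 0x0BB6F
  0xBB6F + 0xC4A8 = 0x18017 → wrap carry → 0x8018
One's-complement sum = 0x8018.
Checksum = ~0x8018 & 0xFFFF = 0x7FE7.

7FE7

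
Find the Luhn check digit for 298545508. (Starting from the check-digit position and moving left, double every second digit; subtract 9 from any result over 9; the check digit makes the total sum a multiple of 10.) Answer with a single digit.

Partial digits right→left: 8 0 5 5 4 5 8 9 2
Double every second digit counting from the check-digit position (so the 1st, 3rd, 5th, ... of the partial from the right).
  doubled (with −9 where >9): 7 1 8 7 4 → sum 27
  kept as-is: 0 5 5 9 → sum 19
Total = 27 + 19 = 46.
Check digit = (10 − (46 mod 10)) mod 10 = 4.

4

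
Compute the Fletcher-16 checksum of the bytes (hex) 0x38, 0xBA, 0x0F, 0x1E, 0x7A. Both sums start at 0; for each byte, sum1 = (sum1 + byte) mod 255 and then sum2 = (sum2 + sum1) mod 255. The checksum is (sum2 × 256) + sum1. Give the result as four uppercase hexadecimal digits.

E79A

Running sums (mod 255):
  after byte 0 (0x38): sum1=56, sum2=56
  after byte 1 (0xBA): sum1=242, sum2=43
  after byte 2 (0x0F): sum1=2, sum2=45
  after byte 3 (0x1E): sum1=32, sum2=77
  after byte 4 (0x7A): sum1=154, sum2=231
Checksum = sum2·256 + sum1 = 231·256 + 154 = 59290 = 0xE79A.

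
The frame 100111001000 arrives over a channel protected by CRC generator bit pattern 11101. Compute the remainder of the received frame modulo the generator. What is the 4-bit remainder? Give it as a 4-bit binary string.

Modulo-2 division of 100111001000 by 11101:
  pos 0: 10011 XOR 11101 = 01110
  pos 1: 11101 XOR 11101 = 00000
Remainder = 1000 (nonzero — an error is detected).

1000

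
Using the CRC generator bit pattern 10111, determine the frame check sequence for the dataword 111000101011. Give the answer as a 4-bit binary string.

Append 4 zeros: 1110001010110000. Divide by 10111 (XOR where the leading bit is 1):
  pos 0: 11100 XOR 10111 = 01011
  pos 1: 10110 XOR 10111 = 00001
  pos 5: 11010 XOR 10111 = 01101
  pos 6: 11011 XOR 10111 = 01100
  pos 7: 11001 XOR 10111 = 01110
  pos 8: 11100 XOR 10111 = 01011
  pos 9: 10110 XOR 10111 = 00001
Remainder (last 4 bits) = 0100. This is the CRC / FCS.

0100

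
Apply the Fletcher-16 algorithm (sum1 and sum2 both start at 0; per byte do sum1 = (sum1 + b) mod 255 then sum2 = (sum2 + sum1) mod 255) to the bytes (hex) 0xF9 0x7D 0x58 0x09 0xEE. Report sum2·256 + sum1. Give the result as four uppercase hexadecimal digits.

E1C7

Running sums (mod 255):
  after byte 0 (0xF9): sum1=249, sum2=249
  after byte 1 (0x7D): sum1=119, sum2=113
  after byte 2 (0x58): sum1=207, sum2=65
  after byte 3 (0x09): sum1=216, sum2=26
  after byte 4 (0xEE): sum1=199, sum2=225
Checksum = sum2·256 + sum1 = 225·256 + 199 = 57799 = 0xE1C7.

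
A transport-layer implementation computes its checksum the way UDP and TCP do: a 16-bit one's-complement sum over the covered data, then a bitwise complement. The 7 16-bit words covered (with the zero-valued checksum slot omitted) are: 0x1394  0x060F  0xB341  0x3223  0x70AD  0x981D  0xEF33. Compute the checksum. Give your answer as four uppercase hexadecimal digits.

08F9

One's-complement addition (fold any carry out of bit 15 back into bit 0):
  0x1394 + 0x060F = 0x019A3
  0x19A3 + 0xB341 = 0x0CCE4
  0xCCE4 + 0x3223 = 0x0FF07
  0xFF07 + 0x70AD = 0x16FB4 → wrap carry → 0x6FB5
  0x6FB5 + 0x981D = 0x107D2 → wrap carry → 0x07D3
  0x07D3 + 0xEF33 = 0x0F706
One's-complement sum = 0xF706.
Checksum = ~0xF706 & 0xFFFF = 0x08F9.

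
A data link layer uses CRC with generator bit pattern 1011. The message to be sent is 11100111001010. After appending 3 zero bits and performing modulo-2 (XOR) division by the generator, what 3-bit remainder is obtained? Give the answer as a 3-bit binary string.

Append 3 zeros: 11100111001010000. Divide by 1011 (XOR where the leading bit is 1):
  pos 0: 1110 XOR 1011 = 0101
  pos 1: 1010 XOR 1011 = 0001
  pos 4: 1111 XOR 1011 = 0100
  pos 5: 1000 XOR 1011 = 0011
  pos 7: 1101 XOR 1011 = 0110
  pos 8: 1100 XOR 1011 = 0111
  pos 9: 1111 XOR 1011 = 0100
  pos 10: 1000 XOR 1011 = 0011
  pos 12: 1100 XOR 1011 = 0111
  pos 13: 1110 XOR 1011 = 0101
Remainder (last 3 bits) = 101. This is the CRC / FCS.

101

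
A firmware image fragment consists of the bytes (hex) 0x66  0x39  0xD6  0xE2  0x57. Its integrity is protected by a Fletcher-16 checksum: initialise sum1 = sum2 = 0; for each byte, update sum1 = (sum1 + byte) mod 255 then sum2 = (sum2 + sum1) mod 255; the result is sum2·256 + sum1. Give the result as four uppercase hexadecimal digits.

Running sums (mod 255):
  after byte 0 (0x66): sum1=102, sum2=102
  after byte 1 (0x39): sum1=159, sum2=6
  after byte 2 (0xD6): sum1=118, sum2=124
  after byte 3 (0xE2): sum1=89, sum2=213
  after byte 4 (0x57): sum1=176, sum2=134
Checksum = sum2·256 + sum1 = 134·256 + 176 = 34480 = 0x86B0.

86B0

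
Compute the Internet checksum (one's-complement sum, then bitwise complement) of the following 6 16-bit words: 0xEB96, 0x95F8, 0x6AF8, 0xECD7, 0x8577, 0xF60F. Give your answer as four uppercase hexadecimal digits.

AB18

One's-complement addition (fold any carry out of bit 15 back into bit 0):
  0xEB96 + 0x95F8 = 0x1818E → wrap carry → 0x818F
  0x818F + 0x6AF8 = 0x0EC87
  0xEC87 + 0xECD7 = 0x1D95E → wrap carry → 0xD95F
  0xD95F + 0x8577 = 0x15ED6 → wrap carry → 0x5ED7
  0x5ED7 + 0xF60F = 0x154E6 → wrap carry → 0x54E7
One's-complement sum = 0x54E7.
Checksum = ~0x54E7 & 0xFFFF = 0xAB18.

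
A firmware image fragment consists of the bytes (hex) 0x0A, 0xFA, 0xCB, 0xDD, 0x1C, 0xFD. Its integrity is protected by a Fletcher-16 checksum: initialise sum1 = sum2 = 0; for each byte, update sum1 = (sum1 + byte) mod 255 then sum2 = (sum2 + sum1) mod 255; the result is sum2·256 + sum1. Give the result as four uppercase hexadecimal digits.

22C8

Running sums (mod 255):
  after byte 0 (0x0A): sum1=10, sum2=10
  after byte 1 (0xFA): sum1=5, sum2=15
  after byte 2 (0xCB): sum1=208, sum2=223
  after byte 3 (0xDD): sum1=174, sum2=142
  after byte 4 (0x1C): sum1=202, sum2=89
  after byte 5 (0xFD): sum1=200, sum2=34
Checksum = sum2·256 + sum1 = 34·256 + 200 = 8904 = 0x22C8.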